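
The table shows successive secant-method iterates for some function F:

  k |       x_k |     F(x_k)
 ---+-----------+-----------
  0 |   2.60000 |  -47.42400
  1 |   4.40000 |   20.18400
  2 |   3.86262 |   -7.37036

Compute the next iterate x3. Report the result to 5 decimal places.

x3 = 3.86262 − (-7.37036)·(3.86262 − 4.40000) / (-7.37036 − 20.18400)
   = 3.86262 − (3.9606841)/(-27.5543600) = 4.0063607

4.00636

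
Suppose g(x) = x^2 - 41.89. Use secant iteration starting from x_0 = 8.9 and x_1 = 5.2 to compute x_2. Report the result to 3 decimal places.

6.253

g(8.9) = 37.32000, g(5.2) = -14.85000
x_2 = 5.20000 − (-14.85000)·(5.20000 − 8.90000) / (-14.85000 − 37.32000) = 5.20000 − (54.94500)/(-52.17000) = 6.25319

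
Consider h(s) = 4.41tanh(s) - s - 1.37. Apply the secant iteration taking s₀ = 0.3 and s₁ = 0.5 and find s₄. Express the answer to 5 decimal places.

0.43468

h(0.3) = -0.3853114, h(0.5) = 0.1679367
s₂ = 0.5000000 − 0.1679367·(0.5000000 − 0.3000000) / (0.1679367 − (-0.3853114)) = 0.5000000 − (0.0335873)/(0.5532480) = 0.4392906
h(0.4392906) = 0.0122876
s₃ = 0.4392906 − 0.0122876·(0.4392906 − 0.5000000) / (0.0122876 − 0.1679367) = 0.4392906 − (-0.0007460)/(-0.1556491) = 0.4344980
h(0.4344980) = -0.0004839
s₄ = 0.4344980 − (-0.0004839)·(0.4344980 − 0.4392906) / (-0.0004839 − 0.0122876) = 0.4344980 − (0.0000023)/(-0.0127715) = 0.4346796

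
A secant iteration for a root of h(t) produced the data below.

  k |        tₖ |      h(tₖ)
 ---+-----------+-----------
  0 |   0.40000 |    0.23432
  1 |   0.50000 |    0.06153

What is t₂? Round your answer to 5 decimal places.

t₂ = 0.50000 − 0.06153·(0.50000 − 0.40000) / (0.06153 − 0.23432)
   = 0.50000 − (0.0061530)/(-0.1727900) = 0.5356097

0.53561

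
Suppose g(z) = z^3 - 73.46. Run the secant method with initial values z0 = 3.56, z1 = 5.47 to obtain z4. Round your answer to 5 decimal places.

4.18997

g(3.56) = -28.3419840, g(5.47) = 90.2073230
z2 = 5.4700000 − 90.2073230·(5.4700000 − 3.5600000) / (90.2073230 − (-28.3419840)) = 5.4700000 − (172.2959869)/(118.5493070) = 4.0166302
g(4.0166302) = -8.6584288
z3 = 4.0166302 − (-8.6584288)·(4.0166302 − 5.4700000) / (-8.6584288 − 90.2073230) = 4.0166302 − (12.5838993)/(-98.8657518) = 4.1439129
g(4.1439129) = -2.3006713
z4 = 4.1439129 − (-2.3006713)·(4.1439129 − 4.0166302) / (-2.3006713 − (-8.6584288)) = 4.1439129 − (-0.2928356)/(6.3577575) = 4.1899724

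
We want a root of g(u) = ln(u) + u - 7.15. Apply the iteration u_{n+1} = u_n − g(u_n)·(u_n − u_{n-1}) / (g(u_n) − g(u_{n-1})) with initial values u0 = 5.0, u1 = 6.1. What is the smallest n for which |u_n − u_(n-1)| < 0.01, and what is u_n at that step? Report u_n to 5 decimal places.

n = 3, u_n = 5.45367

g(5.0) = -0.5405621, g(6.1) = 0.7582888
u2 = 6.1000000 − 0.7582888·(1.1000000)/(1.2988509) = 5.4578034;  |Δ| = 0.6421966
g(5.4578034) = 0.0048498
u3 = 5.4578034 − 0.0048498·(-0.6421966)/(-0.7534390) = 5.4536697;  |Δ| = 0.0041337
|u3 − u2| = 0.0041337 < 0.01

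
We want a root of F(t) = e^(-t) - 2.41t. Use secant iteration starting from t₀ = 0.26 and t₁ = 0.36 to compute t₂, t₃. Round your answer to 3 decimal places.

F(0.26) = 0.14445, F(0.36) = -0.16992
t₂ = 0.36000 − (-0.16992)·(0.36000 − 0.26000) / (-0.16992 − 0.14445) = 0.36000 − (-0.01699)/(-0.31438) = 0.30595
F(0.30595) = -0.00091
t₃ = 0.30595 − (-0.00091)·(0.30595 − 0.36000) / (-0.00091 − (-0.16992)) = 0.30595 − (0.00005)/(0.16901) = 0.30566

0.306, 0.306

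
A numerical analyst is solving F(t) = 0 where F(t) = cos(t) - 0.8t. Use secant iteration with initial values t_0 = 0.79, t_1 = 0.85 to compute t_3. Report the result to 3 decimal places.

F(0.79) = 0.07185, F(0.85) = -0.02002
t_2 = 0.85000 − (-0.02002)·(0.85000 − 0.79000) / (-0.02002 − 0.07185) = 0.85000 − (-0.00120)/(-0.09186) = 0.83693
F(0.83693) = 0.00021
t_3 = 0.83693 − 0.00021·(0.83693 − 0.85000) / (0.00021 − (-0.02002)) = 0.83693 − (0.00000)/(0.02022) = 0.83706

0.837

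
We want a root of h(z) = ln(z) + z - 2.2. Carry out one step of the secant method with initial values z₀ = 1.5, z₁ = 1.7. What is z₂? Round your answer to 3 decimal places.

h(1.5) = -0.29453, h(1.7) = 0.03063
z₂ = 1.70000 − 0.03063·(1.70000 − 1.50000) / (0.03063 − (-0.29453)) = 1.70000 − (0.00613)/(0.32516) = 1.68116

1.681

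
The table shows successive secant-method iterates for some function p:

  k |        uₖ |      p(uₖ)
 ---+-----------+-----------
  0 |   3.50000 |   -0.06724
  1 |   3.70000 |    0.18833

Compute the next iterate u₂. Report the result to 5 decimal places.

u₂ = 3.70000 − 0.18833·(3.70000 − 3.50000) / (0.18833 − (-0.06724))
   = 3.70000 − (0.0376660)/(0.2555700) = 3.5526196

3.55262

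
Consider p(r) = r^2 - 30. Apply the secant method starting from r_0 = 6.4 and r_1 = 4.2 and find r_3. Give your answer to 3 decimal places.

5.492

p(6.4) = 10.96000, p(4.2) = -12.36000
r_2 = 4.20000 − (-12.36000)·(4.20000 − 6.40000) / (-12.36000 − 10.96000) = 4.20000 − (27.19200)/(-23.32000) = 5.36604
p(5.36604) = -1.20564
r_3 = 5.36604 − (-1.20564)·(5.36604 − 4.20000) / (-1.20564 − (-12.36000)) = 5.36604 − (-1.40582)/(11.15436) = 5.49207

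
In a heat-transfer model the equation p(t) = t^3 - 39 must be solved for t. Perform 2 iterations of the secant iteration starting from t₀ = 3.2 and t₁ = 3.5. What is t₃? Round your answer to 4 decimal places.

p(3.2) = -6.232000, p(3.5) = 3.875000
t₂ = 3.500000 − 3.875000·(3.500000 − 3.200000) / (3.875000 − (-6.232000)) = 3.500000 − (1.162500)/(10.107000) = 3.384981
p(3.384981) = -0.214572
t₃ = 3.384981 − (-0.214572)·(3.384981 − 3.500000) / (-0.214572 − 3.875000) = 3.384981 − (0.024680)/(-4.089572) = 3.391016

3.3910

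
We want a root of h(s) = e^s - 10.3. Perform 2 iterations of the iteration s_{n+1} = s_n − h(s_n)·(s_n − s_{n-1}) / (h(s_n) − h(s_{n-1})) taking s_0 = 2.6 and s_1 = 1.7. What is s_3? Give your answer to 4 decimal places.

2.3636

h(2.6) = 3.163738, h(1.7) = -4.826053
s_2 = 1.700000 − (-4.826053)·(1.700000 − 2.600000) / (-4.826053 − 3.163738) = 1.700000 − (4.343447)/(-7.989791) = 2.243625
h(2.243625) = -0.872559
s_3 = 2.243625 − (-0.872559)·(2.243625 − 1.700000) / (-0.872559 − (-4.826053)) = 2.243625 − (-0.474345)/(3.953493) = 2.363606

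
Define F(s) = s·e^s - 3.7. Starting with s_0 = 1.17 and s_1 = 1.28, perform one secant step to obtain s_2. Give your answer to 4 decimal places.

F(1.17) = 0.069731, F(1.28) = 0.903699
s_2 = 1.280000 − 0.903699·(1.280000 − 1.170000) / (0.903699 − 0.069731) = 1.280000 − (0.099407)/(0.833967) = 1.160802

1.1608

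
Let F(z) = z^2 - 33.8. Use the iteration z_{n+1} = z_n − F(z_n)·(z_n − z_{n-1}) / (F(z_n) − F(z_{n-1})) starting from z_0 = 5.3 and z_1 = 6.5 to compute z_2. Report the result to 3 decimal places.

5.784

F(5.3) = -5.71000, F(6.5) = 8.45000
z_2 = 6.50000 − 8.45000·(6.50000 − 5.30000) / (8.45000 − (-5.71000)) = 6.50000 − (10.14000)/(14.16000) = 5.78390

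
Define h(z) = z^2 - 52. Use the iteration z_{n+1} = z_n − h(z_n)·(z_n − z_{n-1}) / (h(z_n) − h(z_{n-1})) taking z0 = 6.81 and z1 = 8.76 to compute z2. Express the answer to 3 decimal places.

h(6.81) = -5.62390, h(8.76) = 24.73760
z2 = 8.76000 − 24.73760·(8.76000 − 6.81000) / (24.73760 − (-5.62390)) = 8.76000 − (48.23832)/(30.36150) = 7.17120

7.171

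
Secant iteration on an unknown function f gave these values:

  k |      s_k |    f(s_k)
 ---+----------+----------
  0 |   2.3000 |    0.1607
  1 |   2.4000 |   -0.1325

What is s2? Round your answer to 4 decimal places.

2.3548

s2 = 2.4000 − (-0.1325)·(2.4000 − 2.3000) / (-0.1325 − 0.1607)
   = 2.4000 − (-0.013250)/(-0.293200) = 2.354809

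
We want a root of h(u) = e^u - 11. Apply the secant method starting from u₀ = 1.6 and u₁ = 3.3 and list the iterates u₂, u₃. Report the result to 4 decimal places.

2.0639, 2.2646

h(1.6) = -6.046968, h(3.3) = 16.112639
u₂ = 3.300000 − 16.112639·(3.300000 − 1.600000) / (16.112639 − (-6.046968)) = 3.300000 − (27.391486)/(22.159606) = 2.063900
h(2.063900) = -3.123370
u₃ = 2.063900 − (-3.123370)·(2.063900 − 3.300000) / (-3.123370 − 16.112639) = 2.063900 − (3.860797)/(-19.236009) = 2.264607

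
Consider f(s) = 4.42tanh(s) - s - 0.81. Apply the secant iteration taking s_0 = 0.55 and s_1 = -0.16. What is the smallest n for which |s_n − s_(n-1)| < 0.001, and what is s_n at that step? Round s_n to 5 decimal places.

n = 5, s_n = 0.24287

f(0.55) = 0.8522993, f(-0.16) = -1.3512264
s_2 = -0.1600000 − (-1.3512264)·(-0.7100000)/(-2.2035257) = 0.2753799;  |Δ| = 0.4353799
f(0.2753799) = 0.1019368
s_3 = 0.2753799 − 0.1019368·(0.4353799)/(1.4531632) = 0.2448388;  |Δ| = 0.0305411
f(0.2448388) = 0.0062305
s_4 = 0.2448388 − 0.0062305·(-0.0305411)/(-0.0957063) = 0.2428505;  |Δ| = 0.0019882
f(0.2428505) = -0.0000668
s_5 = 0.2428505 − (-0.0000668)·(-0.0019882)/(-0.0062973) = 0.2428716;  |Δ| = 0.0000211
|s_5 − s_4| = 0.0000211 < 0.001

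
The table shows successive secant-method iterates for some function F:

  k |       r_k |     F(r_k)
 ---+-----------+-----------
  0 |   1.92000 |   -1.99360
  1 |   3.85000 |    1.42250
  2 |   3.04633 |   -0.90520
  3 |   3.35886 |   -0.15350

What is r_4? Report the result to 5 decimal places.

3.42268

r_4 = 3.35886 − (-0.15350)·(3.35886 − 3.04633) / (-0.15350 − (-0.90520))
   = 3.35886 − (-0.0479734)/(0.7517000) = 3.4226798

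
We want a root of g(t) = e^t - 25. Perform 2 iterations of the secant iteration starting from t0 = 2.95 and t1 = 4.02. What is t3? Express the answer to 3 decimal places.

g(2.95) = -5.89405, g(4.02) = 30.70111
t2 = 4.02000 − 30.70111·(4.02000 − 2.95000) / (30.70111 − (-5.89405)) = 4.02000 − (32.85018)/(36.59515) = 3.12234
g(3.12234) = -2.30068
t3 = 3.12234 − (-2.30068)·(3.12234 − 4.02000) / (-2.30068 − 30.70111) = 3.12234 − (2.06524)/(-33.00178) = 3.18491

3.185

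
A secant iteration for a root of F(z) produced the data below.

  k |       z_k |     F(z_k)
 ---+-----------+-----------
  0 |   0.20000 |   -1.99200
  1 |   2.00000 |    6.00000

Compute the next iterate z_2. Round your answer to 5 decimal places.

z_2 = 2.00000 − 6.00000·(2.00000 − 0.20000) / (6.00000 − (-1.99200))
   = 2.00000 − (10.8000000)/(7.9920000) = 0.6486486

0.64865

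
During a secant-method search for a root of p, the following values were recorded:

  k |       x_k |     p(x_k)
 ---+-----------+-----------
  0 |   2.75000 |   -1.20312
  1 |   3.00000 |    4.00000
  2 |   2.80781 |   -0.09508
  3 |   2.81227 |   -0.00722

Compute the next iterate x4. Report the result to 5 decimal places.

x4 = 2.81227 − (-0.00722)·(2.81227 − 2.80781) / (-0.00722 − (-0.09508))
   = 2.81227 − (-0.0000322)/(0.0878600) = 2.8126365

2.81264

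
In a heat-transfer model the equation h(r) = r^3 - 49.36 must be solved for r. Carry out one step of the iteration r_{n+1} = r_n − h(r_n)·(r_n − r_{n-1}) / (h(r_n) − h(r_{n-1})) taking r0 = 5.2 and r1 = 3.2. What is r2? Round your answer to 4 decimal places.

3.5077

h(5.2) = 91.248000, h(3.2) = -16.592000
r2 = 3.200000 − (-16.592000)·(3.200000 − 5.200000) / (-16.592000 − 91.248000) = 3.200000 − (33.184000)/(-107.840000) = 3.507715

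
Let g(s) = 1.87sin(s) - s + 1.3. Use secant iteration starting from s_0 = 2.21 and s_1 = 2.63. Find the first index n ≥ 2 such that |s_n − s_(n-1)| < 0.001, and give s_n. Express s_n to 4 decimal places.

n = 4, s_n = 2.4674

g(2.21) = 0.590808, g(2.63) = -0.414510
s_2 = 2.630000 − (-0.414510)·(0.420000)/(-1.005318) = 2.456827;  |Δ| = 0.173173
g(2.456827) = 0.025933
s_3 = 2.456827 − 0.025933·(-0.173173)/(0.440444) = 2.467023;  |Δ| = 0.010196
g(2.467023) = 0.000907
s_4 = 2.467023 − 0.000907·(0.010196)/(-0.025026) = 2.467392;  |Δ| = 0.000369
|s_4 − s_3| = 0.000369 < 0.001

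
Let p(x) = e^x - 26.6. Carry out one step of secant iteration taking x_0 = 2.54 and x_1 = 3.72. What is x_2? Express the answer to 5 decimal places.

3.11464

p(2.54) = -13.9203290, p(3.72) = 14.6643941
x_2 = 3.7200000 − 14.6643941·(3.7200000 − 2.5400000) / (14.6643941 − (-13.9203290)) = 3.7200000 − (17.3039850)/(28.5847231) = 3.1146422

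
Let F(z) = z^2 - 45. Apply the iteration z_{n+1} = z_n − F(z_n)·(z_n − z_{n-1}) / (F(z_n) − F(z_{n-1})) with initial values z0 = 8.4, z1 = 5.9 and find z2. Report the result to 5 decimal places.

6.61259

F(8.4) = 25.5600000, F(5.9) = -10.1900000
z2 = 5.9000000 − (-10.1900000)·(5.9000000 − 8.4000000) / (-10.1900000 − 25.5600000) = 5.9000000 − (25.4750000)/(-35.7500000) = 6.6125874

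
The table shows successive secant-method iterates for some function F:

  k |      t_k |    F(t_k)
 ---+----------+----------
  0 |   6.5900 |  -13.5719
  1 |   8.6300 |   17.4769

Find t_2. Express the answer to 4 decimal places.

7.4817

t_2 = 8.6300 − 17.4769·(8.6300 − 6.5900) / (17.4769 − (-13.5719))
   = 8.6300 − (35.652876)/(31.048800) = 7.481715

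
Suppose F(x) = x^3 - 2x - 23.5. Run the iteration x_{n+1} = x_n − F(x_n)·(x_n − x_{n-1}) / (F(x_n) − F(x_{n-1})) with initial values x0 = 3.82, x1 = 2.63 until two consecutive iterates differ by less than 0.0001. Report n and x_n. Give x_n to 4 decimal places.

n = 6, x_n = 3.0966

F(3.82) = 24.602968, F(2.63) = -10.568553
x2 = 2.630000 − (-10.568553)·(-1.190000)/(-35.171521) = 2.987578;  |Δ| = 0.357578
F(2.987578) = -2.809152
x3 = 2.987578 − (-2.809152)·(0.357578)/(7.759401) = 3.117033;  |Δ| = 0.129455
F(3.117033) = 0.550707
x4 = 3.117033 − 0.550707·(0.129455)/(3.359859) = 3.095815;  |Δ| = 0.021219
F(3.095815) = -0.021130
x5 = 3.095815 − (-0.021130)·(-0.021219)/(-0.571837) = 3.096599;  |Δ| = 0.000784
F(3.096599) = -0.000149
x6 = 3.096599 − (-0.000149)·(0.000784)/(0.020981) = 3.096604;  |Δ| = 0.000006
|x6 − x5| = 0.000006 < 0.0001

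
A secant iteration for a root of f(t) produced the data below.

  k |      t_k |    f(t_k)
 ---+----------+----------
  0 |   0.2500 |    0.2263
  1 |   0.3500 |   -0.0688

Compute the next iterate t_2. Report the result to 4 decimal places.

t_2 = 0.3500 − (-0.0688)·(0.3500 − 0.2500) / (-0.0688 − 0.2263)
   = 0.3500 − (-0.006880)/(-0.295100) = 0.326686

0.3267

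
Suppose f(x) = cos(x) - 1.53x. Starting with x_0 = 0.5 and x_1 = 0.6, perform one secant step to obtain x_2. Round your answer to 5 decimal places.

0.55485

f(0.5) = 0.1125826, f(0.6) = -0.0926644
x_2 = 0.6000000 − (-0.0926644)·(0.6000000 − 0.5000000) / (-0.0926644 − 0.1125826) = 0.6000000 − (-0.0092664)/(-0.2052469) = 0.5548522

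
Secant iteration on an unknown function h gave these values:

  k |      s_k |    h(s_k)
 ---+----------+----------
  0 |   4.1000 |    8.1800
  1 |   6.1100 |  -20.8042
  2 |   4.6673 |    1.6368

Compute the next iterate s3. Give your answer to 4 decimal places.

4.7725

s3 = 4.6673 − 1.6368·(4.6673 − 6.1100) / (1.6368 − (-20.8042))
   = 4.6673 − (-2.361411)/(22.441000) = 4.772528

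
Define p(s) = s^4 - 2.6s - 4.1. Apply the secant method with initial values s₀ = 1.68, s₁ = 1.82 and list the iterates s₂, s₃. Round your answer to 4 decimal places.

1.7066, 1.7094

p(1.68) = -0.502058, p(1.82) = 2.139994
s₂ = 1.820000 − 2.139994·(1.820000 − 1.680000) / (2.139994 − (-0.502058)) = 1.820000 − (0.299599)/(2.642052) = 1.706604
p(1.706604) = -0.054537
s₃ = 1.706604 − (-0.054537)·(1.706604 − 1.820000) / (-0.054537 − 2.139994) = 1.706604 − (0.006184)/(-2.194531) = 1.709422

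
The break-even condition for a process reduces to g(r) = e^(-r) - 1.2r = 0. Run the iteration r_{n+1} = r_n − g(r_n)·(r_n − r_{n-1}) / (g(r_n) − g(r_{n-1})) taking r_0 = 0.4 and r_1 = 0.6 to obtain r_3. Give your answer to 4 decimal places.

0.5036

g(0.4) = 0.190320, g(0.6) = -0.171188
r_2 = 0.600000 − (-0.171188)·(0.600000 − 0.400000) / (-0.171188 − 0.190320) = 0.600000 − (-0.034238)/(-0.361508) = 0.505292
g(0.505292) = -0.003021
r_3 = 0.505292 − (-0.003021)·(0.505292 − 0.600000) / (-0.003021 − (-0.171188)) = 0.505292 − (0.000286)/(0.168167) = 0.503591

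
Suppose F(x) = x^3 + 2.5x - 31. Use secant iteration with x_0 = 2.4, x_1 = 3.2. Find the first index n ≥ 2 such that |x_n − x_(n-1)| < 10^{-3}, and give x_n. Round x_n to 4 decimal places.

n = 5, x_n = 2.8768

F(2.4) = -11.176000, F(3.2) = 9.768000
x_2 = 3.200000 − 9.768000·(0.800000)/(20.944000) = 2.826891;  |Δ| = 0.373109
F(2.826891) = -1.342209
x_3 = 2.826891 − (-1.342209)·(-0.373109)/(-11.110209) = 2.871966;  |Δ| = 0.045075
F(2.871966) = -0.131579
x_4 = 2.871966 − (-0.131579)·(0.045075)/(1.210630) = 2.876865;  |Δ| = 0.004899
F(2.876865) = 0.002100
x_5 = 2.876865 − 0.002100·(0.004899)/(0.133679) = 2.876788;  |Δ| = 0.000077
|x_5 − x_4| = 0.000077 < 10^{-3}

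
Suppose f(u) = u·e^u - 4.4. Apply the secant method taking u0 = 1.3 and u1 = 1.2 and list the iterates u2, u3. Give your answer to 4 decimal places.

1.2529, 1.2548

f(1.3) = 0.370086, f(1.2) = -0.415860
u2 = 1.200000 − (-0.415860)·(1.200000 − 1.300000) / (-0.415860 − 0.370086) = 1.200000 − (0.041586)/(-0.785945) = 1.252912
f(1.252912) = -0.014154
u3 = 1.252912 − (-0.014154)·(1.252912 − 1.200000) / (-0.014154 − (-0.415860)) = 1.252912 − (-0.000749)/(0.401706) = 1.254776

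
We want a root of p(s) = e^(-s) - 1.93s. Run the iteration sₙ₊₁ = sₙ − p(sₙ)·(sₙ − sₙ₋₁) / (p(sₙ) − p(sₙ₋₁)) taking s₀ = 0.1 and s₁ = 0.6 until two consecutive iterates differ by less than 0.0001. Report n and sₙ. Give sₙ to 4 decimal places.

p(0.1) = 0.711837, p(0.6) = -0.609188
s₂ = 0.600000 − (-0.609188)·(0.500000)/(-1.321026) = 0.369426;  |Δ| = 0.230574
p(0.369426) = -0.021861
s₃ = 0.369426 − (-0.021861)·(-0.230574)/(0.587327) = 0.360844;  |Δ| = 0.008582
p(0.360844) = 0.000660
s₄ = 0.360844 − 0.000660·(-0.008582)/(0.022521) = 0.361095;  |Δ| = 0.000251
p(0.361095) = -0.000001
s₅ = 0.361095 − (-0.000001)·(0.000251)/(-0.000660) = 0.361095;  |Δ| = 0.000000
|s₅ − s₄| = 0.000000 < 0.0001

n = 5, sₙ = 0.3611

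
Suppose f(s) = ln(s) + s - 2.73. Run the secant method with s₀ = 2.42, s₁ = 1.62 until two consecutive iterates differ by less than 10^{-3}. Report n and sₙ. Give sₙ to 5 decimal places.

n = 4, sₙ = 2.02462

f(2.42) = 0.5737675, f(1.62) = -0.6275739
s₂ = 1.6200000 − (-0.6275739)·(-0.8000000)/(-1.2013414) = 2.0379154;  |Δ| = 0.4179154
f(2.0379154) = 0.0198428
s₃ = 2.0379154 − 0.0198428·(0.4179154)/(0.6474167) = 2.0251066;  |Δ| = 0.0128088
f(2.0251066) = 0.0007290
s₄ = 2.0251066 − 0.0007290·(-0.0128088)/(-0.0191139) = 2.0246181;  |Δ| = 0.0004885
|s₄ − s₃| = 0.0004885 < 10^{-3}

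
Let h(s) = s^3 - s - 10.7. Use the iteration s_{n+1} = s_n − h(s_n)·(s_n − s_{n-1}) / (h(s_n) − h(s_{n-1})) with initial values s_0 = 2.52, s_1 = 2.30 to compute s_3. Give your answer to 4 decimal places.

h(2.52) = 2.783008, h(2.30) = -0.833000
s_2 = 2.300000 − (-0.833000)·(2.300000 − 2.520000) / (-0.833000 − 2.783008) = 2.300000 − (0.183260)/(-3.616008) = 2.350680
h(2.350680) = -0.061533
s_3 = 2.350680 − (-0.061533)·(2.350680 − 2.300000) / (-0.061533 − (-0.833000)) = 2.350680 − (-0.003118)/(0.771467) = 2.354722

2.3547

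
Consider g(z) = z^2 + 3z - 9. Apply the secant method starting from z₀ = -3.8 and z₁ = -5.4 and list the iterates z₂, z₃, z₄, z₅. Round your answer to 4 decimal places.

g(-3.8) = -5.960000, g(-5.4) = 3.960000
z₂ = -5.400000 − 3.960000·(-5.400000 − (-3.800000)) / (3.960000 − (-5.960000)) = -5.400000 − (-6.336000)/(9.920000) = -4.761290
g(-4.761290) = -0.613985
z₃ = -4.761290 − (-0.613985)·(-4.761290 − (-5.400000)) / (-0.613985 − 3.960000) = -4.761290 − (-0.392158)/(-4.573985) = -4.847027
g(-4.847027) = -0.047410
z₄ = -4.847027 − (-0.047410)·(-4.847027 − (-4.761290)) / (-0.047410 − (-0.613985)) = -4.847027 − (0.004065)/(0.566575) = -4.854201
g(-4.854201) = 0.000667
z₅ = -4.854201 − 0.000667·(-4.854201 − (-4.847027)) / (0.000667 − (-0.047410)) = -4.854201 − (-0.000005)/(0.048077) = -4.854102

-4.7613, -4.8470, -4.8542, -4.8541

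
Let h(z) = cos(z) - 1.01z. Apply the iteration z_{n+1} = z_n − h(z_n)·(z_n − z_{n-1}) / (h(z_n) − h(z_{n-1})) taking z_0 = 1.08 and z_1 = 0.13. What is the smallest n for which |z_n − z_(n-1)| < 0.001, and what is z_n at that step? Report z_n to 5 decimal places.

h(1.08) = -0.6194716, h(0.13) = 0.8602619
z_2 = 0.1300000 − 0.8602619·(-0.9500000)/(1.4797335) = 0.6822946;  |Δ| = 0.5522946
h(0.6822946) = 0.0870103
z_3 = 0.6822946 − 0.0870103·(0.5522946)/(-0.7732516) = 0.7444417;  |Δ| = 0.0621471
h(0.7444417) = -0.0164198
z_4 = 0.7444417 − (-0.0164198)·(0.0621471)/(-0.1034301) = 0.7345757;  |Δ| = 0.0098660
h(0.7345757) = 0.0001938
z_5 = 0.7345757 − 0.0001938·(-0.0098660)/(0.0166136) = 0.7346908;  |Δ| = 0.0001151
|z_5 − z_4| = 0.0001151 < 0.001

n = 5, z_n = 0.73469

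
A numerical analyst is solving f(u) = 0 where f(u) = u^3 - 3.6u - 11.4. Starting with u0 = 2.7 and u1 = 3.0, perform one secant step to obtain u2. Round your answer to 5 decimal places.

f(2.7) = -1.4370000, f(3.0) = 4.8000000
u2 = 3.0000000 − 4.8000000·(3.0000000 − 2.7000000) / (4.8000000 − (-1.4370000)) = 3.0000000 − (1.4400000)/(6.2370000) = 2.7691198

2.76912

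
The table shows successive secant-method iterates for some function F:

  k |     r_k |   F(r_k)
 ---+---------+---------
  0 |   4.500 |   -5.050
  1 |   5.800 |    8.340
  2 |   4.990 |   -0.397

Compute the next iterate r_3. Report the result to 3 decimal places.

r_3 = 4.990 − (-0.397)·(4.990 − 5.800) / (-0.397 − 8.340)
   = 4.990 − (0.32157)/(-8.73700) = 5.02681

5.027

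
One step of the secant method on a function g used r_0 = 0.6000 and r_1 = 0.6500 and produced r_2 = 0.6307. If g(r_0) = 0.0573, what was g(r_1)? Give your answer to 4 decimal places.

The secant line through (0.6000, 0.0573) and (0.6500, g(r_1)) crosses zero at r_2 = 0.6307.
So (0.6000, 0.0573), (0.6500, g(r_1)), (0.6307, 0) are collinear:
g(r_1) = 0.0573 · (0.6500 − 0.6307) / (0.6000 − 0.6307) = 0.0573 · (0.019300)/(-0.030700) = -0.036022

-0.0360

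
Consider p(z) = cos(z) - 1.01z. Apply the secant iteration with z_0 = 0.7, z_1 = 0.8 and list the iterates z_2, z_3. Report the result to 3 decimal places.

p(0.7) = 0.05784, p(0.8) = -0.11129
z_2 = 0.80000 − (-0.11129)·(0.80000 − 0.70000) / (-0.11129 − 0.05784) = 0.80000 − (-0.01113)/(-0.16914) = 0.73420
p(0.73420) = 0.00083
z_3 = 0.73420 − 0.00083·(0.73420 − 0.80000) / (0.00083 − (-0.11129)) = 0.73420 − (-0.00005)/(0.11212) = 0.73468

0.734, 0.735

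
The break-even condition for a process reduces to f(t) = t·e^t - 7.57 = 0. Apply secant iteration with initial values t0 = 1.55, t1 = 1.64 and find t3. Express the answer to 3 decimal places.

1.572

f(1.55) = -0.26722, f(1.64) = 0.88448
t2 = 1.64000 − 0.88448·(1.64000 − 1.55000) / (0.88448 − (-0.26722)) = 1.64000 − (0.07960)/(1.15170) = 1.57088
f(1.57088) = -0.01266
t3 = 1.57088 − (-0.01266)·(1.57088 − 1.64000) / (-0.01266 − 0.88448) = 1.57088 − (0.00087)/(-0.89714) = 1.57186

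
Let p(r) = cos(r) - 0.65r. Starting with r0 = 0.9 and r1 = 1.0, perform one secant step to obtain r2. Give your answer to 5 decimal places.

0.92502

p(0.9) = 0.0366100, p(1.0) = -0.1096977
r2 = 1.0000000 − (-0.1096977)·(1.0000000 − 0.9000000) / (-0.1096977 − 0.0366100) = 1.0000000 − (-0.0109698)/(-0.1463077) = 0.9250226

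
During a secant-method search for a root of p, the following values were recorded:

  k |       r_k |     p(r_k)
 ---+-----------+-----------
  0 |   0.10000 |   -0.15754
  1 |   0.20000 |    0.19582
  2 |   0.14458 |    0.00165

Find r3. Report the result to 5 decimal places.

r3 = 0.14458 − 0.00165·(0.14458 − 0.20000) / (0.00165 − 0.19582)
   = 0.14458 − (-0.0000914)/(-0.1941700) = 0.1441091

0.14411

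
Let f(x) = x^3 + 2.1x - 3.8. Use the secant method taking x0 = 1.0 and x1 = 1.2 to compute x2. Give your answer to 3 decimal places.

1.122

f(1.0) = -0.70000, f(1.2) = 0.44800
x2 = 1.20000 − 0.44800·(1.20000 − 1.00000) / (0.44800 − (-0.70000)) = 1.20000 − (0.08960)/(1.14800) = 1.12195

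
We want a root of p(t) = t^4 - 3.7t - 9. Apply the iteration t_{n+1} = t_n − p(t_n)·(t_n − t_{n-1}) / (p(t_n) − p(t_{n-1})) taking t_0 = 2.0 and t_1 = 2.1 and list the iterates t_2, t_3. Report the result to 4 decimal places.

p(2.0) = -0.400000, p(2.1) = 2.678100
t_2 = 2.100000 − 2.678100·(2.100000 − 2.000000) / (2.678100 − (-0.400000)) = 2.100000 − (0.267810)/(3.078100) = 2.012995
p(2.012995) = -0.028170
t_3 = 2.012995 − (-0.028170)·(2.012995 − 2.100000) / (-0.028170 − 2.678100) = 2.012995 − (0.002451)/(-2.706270) = 2.013901

2.0130, 2.0139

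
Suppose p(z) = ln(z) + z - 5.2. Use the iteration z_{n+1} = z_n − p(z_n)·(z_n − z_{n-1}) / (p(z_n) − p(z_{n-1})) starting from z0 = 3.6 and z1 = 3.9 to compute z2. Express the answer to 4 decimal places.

3.8519

p(3.6) = -0.319066, p(3.9) = 0.060977
z2 = 3.900000 − 0.060977·(3.900000 − 3.600000) / (0.060977 − (-0.319066)) = 3.900000 − (0.018293)/(0.380043) = 3.851866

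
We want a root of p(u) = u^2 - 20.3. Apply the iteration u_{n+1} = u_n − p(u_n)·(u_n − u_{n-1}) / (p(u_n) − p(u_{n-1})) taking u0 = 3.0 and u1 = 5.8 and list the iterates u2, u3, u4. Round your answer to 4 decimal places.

p(3.0) = -11.300000, p(5.8) = 13.340000
u2 = 5.800000 − 13.340000·(5.800000 − 3.000000) / (13.340000 − (-11.300000)) = 5.800000 − (37.352000)/(24.640000) = 4.284091
p(4.284091) = -1.946565
u3 = 4.284091 − (-1.946565)·(4.284091 − 5.800000) / (-1.946565 − 13.340000) = 4.284091 − (2.950816)/(-15.286565) = 4.477124
p(4.477124) = -0.255359
u4 = 4.477124 − (-0.255359)·(4.477124 − 4.284091) / (-0.255359 − (-1.946565)) = 4.477124 − (-0.049293)/(1.691206) = 4.506271

4.2841, 4.4771, 4.5063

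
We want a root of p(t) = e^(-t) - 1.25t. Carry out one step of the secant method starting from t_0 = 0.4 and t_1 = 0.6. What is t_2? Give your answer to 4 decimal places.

p(0.4) = 0.170320, p(0.6) = -0.201188
t_2 = 0.600000 − (-0.201188)·(0.600000 − 0.400000) / (-0.201188 − 0.170320) = 0.600000 − (-0.040238)/(-0.371508) = 0.491691

0.4917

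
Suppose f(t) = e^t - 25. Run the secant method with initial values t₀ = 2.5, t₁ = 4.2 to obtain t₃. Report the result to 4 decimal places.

f(2.5) = -12.817506, f(4.2) = 41.686331
t₂ = 4.200000 − 41.686331·(4.200000 − 2.500000) / (41.686331 − (-12.817506)) = 4.200000 − (70.866763)/(54.503837) = 2.899784
f(2.899784) = -6.829780
t₃ = 2.899784 − (-6.829780)·(2.899784 − 4.200000) / (-6.829780 − 41.686331) = 2.899784 − (8.880190)/(-48.516111) = 3.082820

3.0828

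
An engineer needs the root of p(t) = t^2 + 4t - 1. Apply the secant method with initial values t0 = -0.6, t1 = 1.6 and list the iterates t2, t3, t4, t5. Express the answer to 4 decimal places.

0.0080, 0.1806, 0.2391, 0.2360

p(-0.6) = -3.040000, p(1.6) = 7.960000
t2 = 1.600000 − 7.960000·(1.600000 − (-0.600000)) / (7.960000 − (-3.040000)) = 1.600000 − (17.512000)/(11.000000) = 0.008000
p(0.008000) = -0.967936
t3 = 0.008000 − (-0.967936)·(0.008000 − 1.600000) / (-0.967936 − 7.960000) = 0.008000 − (1.540954)/(-8.927936) = 0.180599
p(0.180599) = -0.244987
t4 = 0.180599 − (-0.244987)·(0.180599 − 0.008000) / (-0.244987 − (-0.967936)) = 0.180599 − (-0.042285)/(0.722949) = 0.239088
p(0.239088) = 0.013516
t5 = 0.239088 − 0.013516·(0.239088 − 0.180599) / (0.013516 − (-0.244987)) = 0.239088 − (0.000791)/(0.258504) = 0.236030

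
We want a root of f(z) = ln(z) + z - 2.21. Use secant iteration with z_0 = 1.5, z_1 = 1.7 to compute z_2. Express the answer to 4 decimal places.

1.6873

f(1.5) = -0.304535, f(1.7) = 0.020628
z_2 = 1.700000 − 0.020628·(1.700000 − 1.500000) / (0.020628 − (-0.304535)) = 1.700000 − (0.004126)/(0.325163) = 1.687312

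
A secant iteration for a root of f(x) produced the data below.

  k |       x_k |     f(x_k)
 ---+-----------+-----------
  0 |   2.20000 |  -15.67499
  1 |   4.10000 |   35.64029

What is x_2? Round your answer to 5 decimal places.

x_2 = 4.10000 − 35.64029·(4.10000 − 2.20000) / (35.64029 − (-15.67499))
   = 4.10000 − (67.7165510)/(51.3152800) = 2.7803823

2.78038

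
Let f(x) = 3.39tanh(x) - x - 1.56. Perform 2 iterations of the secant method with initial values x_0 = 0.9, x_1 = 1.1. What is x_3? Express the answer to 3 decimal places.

0.945

f(0.9) = -0.03175, f(1.1) = 0.05369
x_2 = 1.10000 − 0.05369·(1.10000 − 0.90000) / (0.05369 − (-0.03175)) = 1.10000 − (0.01074)/(0.08544) = 0.97432
f(0.97432) = 0.01020
x_3 = 0.97432 − 0.01020·(0.97432 − 1.10000) / (0.01020 − 0.05369) = 0.97432 − (-0.00128)/(-0.04349) = 0.94484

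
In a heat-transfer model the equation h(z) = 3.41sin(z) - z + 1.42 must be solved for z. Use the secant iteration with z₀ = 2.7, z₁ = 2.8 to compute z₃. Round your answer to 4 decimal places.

h(2.7) = 0.177365, h(2.8) = -0.237690
z₂ = 2.800000 − (-0.237690)·(2.800000 − 2.700000) / (-0.237690 − 0.177365) = 2.800000 − (-0.023769)/(-0.415056) = 2.742733
h(2.742733) = 0.001601
z₃ = 2.742733 − 0.001601·(2.742733 − 2.800000) / (0.001601 − (-0.237690)) = 2.742733 − (-0.000092)/(0.239292) = 2.743116

2.7431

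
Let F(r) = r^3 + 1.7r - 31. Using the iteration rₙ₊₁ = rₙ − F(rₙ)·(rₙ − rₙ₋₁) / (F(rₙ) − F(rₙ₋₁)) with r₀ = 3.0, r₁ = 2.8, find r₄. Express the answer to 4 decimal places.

2.9612

F(3.0) = 1.100000, F(2.8) = -4.288000
r₂ = 2.800000 − (-4.288000)·(2.800000 − 3.000000) / (-4.288000 − 1.100000) = 2.800000 − (0.857600)/(-5.388000) = 2.959169
F(2.959169) = -0.056927
r₃ = 2.959169 − (-0.056927)·(2.959169 − 2.800000) / (-0.056927 − (-4.288000)) = 2.959169 − (-0.009061)/(4.231073) = 2.961310
F(2.961310) = 0.003012
r₄ = 2.961310 − 0.003012·(2.961310 − 2.959169) / (0.003012 − (-0.056927)) = 2.961310 − (0.000006)/(0.059939) = 2.961202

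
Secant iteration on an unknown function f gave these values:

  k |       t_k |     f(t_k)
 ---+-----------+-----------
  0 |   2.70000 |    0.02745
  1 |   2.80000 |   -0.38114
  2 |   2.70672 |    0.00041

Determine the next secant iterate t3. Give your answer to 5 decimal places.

t3 = 2.70672 − 0.00041·(2.70672 − 2.80000) / (0.00041 − (-0.38114))
   = 2.70672 − (-0.0000382)/(0.3815500) = 2.7068202

2.70682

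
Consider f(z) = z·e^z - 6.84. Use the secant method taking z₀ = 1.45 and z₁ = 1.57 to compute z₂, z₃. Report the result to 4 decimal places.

1.5079, 1.5103

f(1.45) = -0.658484, f(1.57) = 0.706438
z₂ = 1.570000 − 0.706438·(1.570000 − 1.450000) / (0.706438 − (-0.658484)) = 1.570000 − (0.084773)/(1.364922) = 1.507892
f(1.507892) = -0.028552
z₃ = 1.507892 − (-0.028552)·(1.507892 − 1.570000) / (-0.028552 − 0.706438) = 1.507892 − (0.001773)/(-0.734990) = 1.510305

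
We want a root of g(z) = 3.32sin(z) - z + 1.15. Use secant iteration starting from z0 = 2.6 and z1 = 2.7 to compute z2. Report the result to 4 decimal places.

2.6666

g(2.6) = 0.261465, g(2.7) = -0.131099
z2 = 2.700000 − (-0.131099)·(2.700000 − 2.600000) / (-0.131099 − 0.261465) = 2.700000 − (-0.013110)/(-0.392563) = 2.666604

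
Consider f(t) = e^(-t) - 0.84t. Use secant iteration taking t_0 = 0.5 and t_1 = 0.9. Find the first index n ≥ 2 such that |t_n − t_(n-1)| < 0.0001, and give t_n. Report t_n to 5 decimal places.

f(0.5) = 0.1865307, f(0.9) = -0.3494303
t_2 = 0.9000000 − (-0.3494303)·(0.4000000)/(-0.5359610) = 0.6392121;  |Δ| = 0.2607879
f(0.6392121) = -0.0092301
t_3 = 0.6392121 − (-0.0092301)·(-0.2607879)/(0.3402002) = 0.6321365;  |Δ| = 0.0070756
f(0.6321365) = 0.0004604
t_4 = 0.6321365 − 0.0004604·(-0.0070756)/(0.0096906) = 0.6324727;  |Δ| = 0.0003362
f(0.6324727) = -0.0000006
t_5 = 0.6324727 − (-0.0000006)·(0.0003362)/(-0.0004610) = 0.6324723;  |Δ| = 0.0000004
|t_5 − t_4| = 0.0000004 < 0.0001

n = 5, t_n = 0.63247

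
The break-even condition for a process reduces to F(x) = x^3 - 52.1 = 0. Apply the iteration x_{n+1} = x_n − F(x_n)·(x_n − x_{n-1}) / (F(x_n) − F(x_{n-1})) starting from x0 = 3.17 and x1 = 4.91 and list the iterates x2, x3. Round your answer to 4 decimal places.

3.5772, 3.6933

F(3.17) = -20.244987, F(4.91) = 66.270771
x2 = 4.910000 − 66.270771·(4.910000 − 3.170000) / (66.270771 − (-20.244987)) = 4.910000 − (115.311142)/(86.515758) = 3.577166
F(3.577166) = -6.326166
x3 = 3.577166 − (-6.326166)·(3.577166 − 4.910000) / (-6.326166 − 66.270771) = 3.577166 − (8.431729)/(-72.596937) = 3.693310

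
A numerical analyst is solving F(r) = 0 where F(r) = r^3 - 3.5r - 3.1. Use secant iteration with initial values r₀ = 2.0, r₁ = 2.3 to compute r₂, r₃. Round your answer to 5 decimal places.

F(2.0) = -2.1000000, F(2.3) = 1.0170000
r₂ = 2.3000000 − 1.0170000·(2.3000000 − 2.0000000) / (1.0170000 − (-2.1000000)) = 2.3000000 − (0.3051000)/(3.1170000) = 2.2021174
F(2.2021174) = -0.1286364
r₃ = 2.2021174 − (-0.1286364)·(2.2021174 − 2.3000000) / (-0.1286364 − 1.0170000) = 2.2021174 − (0.0125913)/(-1.1456364) = 2.2131080

2.20212, 2.21311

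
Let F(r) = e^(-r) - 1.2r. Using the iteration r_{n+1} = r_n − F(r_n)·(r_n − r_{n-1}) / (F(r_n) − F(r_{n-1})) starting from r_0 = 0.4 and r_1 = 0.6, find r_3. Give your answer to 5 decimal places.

F(0.4) = 0.1903200, F(0.6) = -0.1711884
r_2 = 0.6000000 − (-0.1711884)·(0.6000000 − 0.4000000) / (-0.1711884 − 0.1903200) = 0.6000000 − (-0.0342377)/(-0.3615084) = 0.5052922
F(0.5052922) = -0.0030214
r_3 = 0.5052922 − (-0.0030214)·(0.5052922 − 0.6000000) / (-0.0030214 − (-0.1711884)) = 0.5052922 − (0.0002861)/(0.1681670) = 0.5035906

0.50359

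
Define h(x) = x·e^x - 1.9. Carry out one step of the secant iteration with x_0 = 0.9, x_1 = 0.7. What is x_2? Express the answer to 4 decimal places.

0.8220

h(0.9) = 0.313643, h(0.7) = -0.490373
x_2 = 0.700000 − (-0.490373)·(0.700000 − 0.900000) / (-0.490373 − 0.313643) = 0.700000 − (0.098075)/(-0.804016) = 0.821981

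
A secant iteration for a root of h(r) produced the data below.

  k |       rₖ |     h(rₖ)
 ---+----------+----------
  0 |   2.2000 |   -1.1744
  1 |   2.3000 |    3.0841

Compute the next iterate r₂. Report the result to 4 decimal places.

r₂ = 2.3000 − 3.0841·(2.3000 − 2.2000) / (3.0841 − (-1.1744))
   = 2.3000 − (0.308410)/(4.258500) = 2.227578

2.2276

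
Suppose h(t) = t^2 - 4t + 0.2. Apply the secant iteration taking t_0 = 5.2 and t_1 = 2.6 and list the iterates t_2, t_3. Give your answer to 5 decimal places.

3.50526, 4.23400

h(5.2) = 6.4400000, h(2.6) = -3.4400000
t_2 = 2.6000000 − (-3.4400000)·(2.6000000 − 5.2000000) / (-3.4400000 − 6.4400000) = 2.6000000 − (8.9440000)/(-9.8800000) = 3.5052632
h(3.5052632) = -1.5341828
t_3 = 3.5052632 − (-1.5341828)·(3.5052632 − 2.6000000) / (-1.5341828 − (-3.4400000)) = 3.5052632 − (-1.3888392)/(1.9058172) = 4.2340000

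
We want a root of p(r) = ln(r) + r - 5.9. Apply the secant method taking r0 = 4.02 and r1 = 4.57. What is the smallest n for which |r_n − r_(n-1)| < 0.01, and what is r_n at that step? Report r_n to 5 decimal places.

n = 3, r_n = 4.41499

p(4.02) = -0.4887181, p(4.57) = 0.1895132
r2 = 4.5700000 − 0.1895132·(0.5500000)/(0.6782313) = 4.4163175;  |Δ| = 0.1536825
p(4.4163175) = 0.0016237
r3 = 4.4163175 − 0.0016237·(-0.1536825)/(-0.1878895) = 4.4149894;  |Δ| = 0.0013281
|r3 − r2| = 0.0013281 < 0.01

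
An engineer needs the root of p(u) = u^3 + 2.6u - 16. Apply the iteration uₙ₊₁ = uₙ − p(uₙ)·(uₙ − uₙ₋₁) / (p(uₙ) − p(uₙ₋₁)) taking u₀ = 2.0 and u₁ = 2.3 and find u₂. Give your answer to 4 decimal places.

2.1698

p(2.0) = -2.800000, p(2.3) = 2.147000
u₂ = 2.300000 − 2.147000·(2.300000 − 2.000000) / (2.147000 − (-2.800000)) = 2.300000 − (0.644100)/(4.947000) = 2.169800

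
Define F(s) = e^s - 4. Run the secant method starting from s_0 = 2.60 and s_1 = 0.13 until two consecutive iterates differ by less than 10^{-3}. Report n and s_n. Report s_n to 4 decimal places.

F(2.60) = 9.463738, F(0.13) = -2.861172
s_2 = 0.130000 − (-2.861172)·(-2.470000)/(-12.324910) = 0.703399;  |Δ| = 0.573399
F(0.703399) = -1.979390
s_3 = 0.703399 − (-1.979390)·(0.573399)/(0.881781) = 1.990545;  |Δ| = 1.287146
F(1.990545) = 3.319522
s_4 = 1.990545 − 3.319522·(1.287146)/(5.298912) = 1.184208;  |Δ| = 0.806337
F(1.184208) = -0.731902
s_5 = 1.184208 − (-0.731902)·(-0.806337)/(-4.051424) = 1.329875;  |Δ| = 0.145667
F(1.329875) = -0.219428
s_6 = 1.329875 − (-0.219428)·(0.145667)/(0.512474) = 1.392246;  |Δ| = 0.062371
F(1.392246) = 0.023878
s_7 = 1.392246 − 0.023878·(0.062371)/(0.243306) = 1.386125;  |Δ| = 0.006121
F(1.386125) = -0.000677
s_8 = 1.386125 − (-0.000677)·(-0.006121)/(-0.024556) = 1.386294;  |Δ| = 0.000169
|s_8 − s_7| = 0.000169 < 10^{-3}

n = 8, s_n = 1.3863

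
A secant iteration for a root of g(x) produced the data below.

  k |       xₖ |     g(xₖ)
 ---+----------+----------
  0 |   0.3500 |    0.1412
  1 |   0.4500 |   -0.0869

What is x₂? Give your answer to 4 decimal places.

0.4119

x₂ = 0.4500 − (-0.0869)·(0.4500 − 0.3500) / (-0.0869 − 0.1412)
   = 0.4500 − (-0.008690)/(-0.228100) = 0.411903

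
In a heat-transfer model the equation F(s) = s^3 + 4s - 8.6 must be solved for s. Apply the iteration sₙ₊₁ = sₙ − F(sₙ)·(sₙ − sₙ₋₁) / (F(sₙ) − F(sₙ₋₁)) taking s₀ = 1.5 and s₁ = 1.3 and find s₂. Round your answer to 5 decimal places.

1.42164

F(1.5) = 0.7750000, F(1.3) = -1.2030000
s₂ = 1.3000000 − (-1.2030000)·(1.3000000 − 1.5000000) / (-1.2030000 − 0.7750000) = 1.3000000 − (0.2406000)/(-1.9780000) = 1.4216380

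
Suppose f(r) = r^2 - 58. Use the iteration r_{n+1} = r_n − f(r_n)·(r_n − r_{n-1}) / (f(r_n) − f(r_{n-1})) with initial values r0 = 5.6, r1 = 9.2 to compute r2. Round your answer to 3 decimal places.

f(5.6) = -26.64000, f(9.2) = 26.64000
r2 = 9.20000 − 26.64000·(9.20000 − 5.60000) / (26.64000 − (-26.64000)) = 9.20000 − (95.90400)/(53.28000) = 7.40000

7.400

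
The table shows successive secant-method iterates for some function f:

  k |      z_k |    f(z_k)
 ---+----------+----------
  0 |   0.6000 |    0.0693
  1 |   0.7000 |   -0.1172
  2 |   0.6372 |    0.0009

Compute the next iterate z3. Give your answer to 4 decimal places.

0.6377

z3 = 0.6372 − 0.0009·(0.6372 − 0.7000) / (0.0009 − (-0.1172))
   = 0.6372 − (-0.000057)/(0.118100) = 0.637679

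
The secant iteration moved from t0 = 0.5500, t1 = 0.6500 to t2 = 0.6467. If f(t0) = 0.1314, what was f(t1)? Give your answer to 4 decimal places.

-0.0045

The secant line through (0.5500, 0.1314) and (0.6500, f(t1)) crosses zero at t2 = 0.6467.
So (0.5500, 0.1314), (0.6500, f(t1)), (0.6467, 0) are collinear:
f(t1) = 0.1314 · (0.6500 − 0.6467) / (0.5500 − 0.6467) = 0.1314 · (0.003300)/(-0.096700) = -0.004484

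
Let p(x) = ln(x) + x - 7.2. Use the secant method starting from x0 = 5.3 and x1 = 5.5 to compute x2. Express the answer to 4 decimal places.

5.4960

p(5.3) = -0.232293, p(5.5) = 0.004748
x2 = 5.500000 − 0.004748·(5.500000 − 5.300000) / (0.004748 − (-0.232293)) = 5.500000 − (0.000950)/(0.237041) = 5.495994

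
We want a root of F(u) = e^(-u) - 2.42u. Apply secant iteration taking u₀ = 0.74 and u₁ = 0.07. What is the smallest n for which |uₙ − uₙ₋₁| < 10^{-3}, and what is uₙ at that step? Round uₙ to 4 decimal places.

n = 4, uₙ = 0.3047

F(0.74) = -1.313686, F(0.07) = 0.762994
u₂ = 0.070000 − 0.762994·(-0.670000)/(2.076680) = 0.316165;  |Δ| = 0.246165
F(0.316165) = -0.036180
u₃ = 0.316165 − (-0.036180)·(0.246165)/(-0.799174) = 0.305021;  |Δ| = 0.011144
F(0.305021) = -0.001042
u₄ = 0.305021 − (-0.001042)·(-0.011144)/(0.035138) = 0.304690;  |Δ| = 0.000330
|u₄ − u₃| = 0.000330 < 10^{-3}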